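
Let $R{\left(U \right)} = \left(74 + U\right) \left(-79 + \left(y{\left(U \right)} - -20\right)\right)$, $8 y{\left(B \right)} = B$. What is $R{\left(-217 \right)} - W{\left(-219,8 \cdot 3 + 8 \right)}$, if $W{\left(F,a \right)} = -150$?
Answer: $\frac{99727}{8} \approx 12466.0$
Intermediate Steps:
$y{\left(B \right)} = \frac{B}{8}$
$R{\left(U \right)} = \left(-59 + \frac{U}{8}\right) \left(74 + U\right)$ ($R{\left(U \right)} = \left(74 + U\right) \left(-79 + \left(\frac{U}{8} - -20\right)\right) = \left(74 + U\right) \left(-79 + \left(\frac{U}{8} + 20\right)\right) = \left(74 + U\right) \left(-79 + \left(20 + \frac{U}{8}\right)\right) = \left(74 + U\right) \left(-59 + \frac{U}{8}\right) = \left(-59 + \frac{U}{8}\right) \left(74 + U\right)$)
$R{\left(-217 \right)} - W{\left(-219,8 \cdot 3 + 8 \right)} = \left(-4366 - - \frac{43183}{4} + \frac{\left(-217\right)^{2}}{8}\right) - -150 = \left(-4366 + \frac{43183}{4} + \frac{1}{8} \cdot 47089\right) + 150 = \left(-4366 + \frac{43183}{4} + \frac{47089}{8}\right) + 150 = \frac{98527}{8} + 150 = \frac{99727}{8}$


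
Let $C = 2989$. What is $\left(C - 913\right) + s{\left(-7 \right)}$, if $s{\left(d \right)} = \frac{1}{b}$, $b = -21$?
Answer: $\frac{43595}{21} \approx 2076.0$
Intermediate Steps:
$s{\left(d \right)} = - \frac{1}{21}$ ($s{\left(d \right)} = \frac{1}{-21} = - \frac{1}{21}$)
$\left(C - 913\right) + s{\left(-7 \right)} = \left(2989 - 913\right) - \frac{1}{21} = 2076 - \frac{1}{21} = \frac{43595}{21}$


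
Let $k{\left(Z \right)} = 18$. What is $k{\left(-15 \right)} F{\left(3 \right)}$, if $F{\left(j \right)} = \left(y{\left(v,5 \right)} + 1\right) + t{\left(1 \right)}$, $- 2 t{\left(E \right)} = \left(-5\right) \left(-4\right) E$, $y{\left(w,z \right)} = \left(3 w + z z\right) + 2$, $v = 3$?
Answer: $486$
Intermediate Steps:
$y{\left(w,z \right)} = 2 + z^{2} + 3 w$ ($y{\left(w,z \right)} = \left(3 w + z^{2}\right) + 2 = \left(z^{2} + 3 w\right) + 2 = 2 + z^{2} + 3 w$)
$t{\left(E \right)} = - 10 E$ ($t{\left(E \right)} = - \frac{\left(-5\right) \left(-4\right) E}{2} = - \frac{20 E}{2} = - 10 E$)
$F{\left(j \right)} = 27$ ($F{\left(j \right)} = \left(\left(2 + 5^{2} + 3 \cdot 3\right) + 1\right) - 10 = \left(\left(2 + 25 + 9\right) + 1\right) - 10 = \left(36 + 1\right) - 10 = 37 - 10 = 27$)
$k{\left(-15 \right)} F{\left(3 \right)} = 18 \cdot 27 = 486$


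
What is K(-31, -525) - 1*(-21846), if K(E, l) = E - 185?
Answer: 21630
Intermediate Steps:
K(E, l) = -185 + E
K(-31, -525) - 1*(-21846) = (-185 - 31) - 1*(-21846) = -216 + 21846 = 21630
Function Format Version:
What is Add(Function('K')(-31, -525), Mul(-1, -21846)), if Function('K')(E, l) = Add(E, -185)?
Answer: 21630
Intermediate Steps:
Function('K')(E, l) = Add(-185, E)
Add(Function('K')(-31, -525), Mul(-1, -21846)) = Add(Add(-185, -31), Mul(-1, -21846)) = Add(-216, 21846) = 21630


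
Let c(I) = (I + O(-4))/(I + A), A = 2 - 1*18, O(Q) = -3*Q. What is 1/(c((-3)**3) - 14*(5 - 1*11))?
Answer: 43/3627 ≈ 0.011856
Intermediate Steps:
A = -16 (A = 2 - 18 = -16)
c(I) = (12 + I)/(-16 + I) (c(I) = (I - 3*(-4))/(I - 16) = (I + 12)/(-16 + I) = (12 + I)/(-16 + I))
1/(c((-3)**3) - 14*(5 - 1*11)) = 1/((12 + (-3)**3)/(-16 + (-3)**3) - 14*(5 - 1*11)) = 1/((12 - 27)/(-16 - 27) - 14*(5 - 11)) = 1/(-15/(-43) - 14*(-6)) = 1/(-1/43*(-15) + 84) = 1/(15/43 + 84) = 1/(3627/43) = 43/3627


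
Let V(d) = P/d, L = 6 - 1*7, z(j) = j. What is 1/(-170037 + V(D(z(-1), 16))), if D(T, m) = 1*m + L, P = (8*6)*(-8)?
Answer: -5/850313 ≈ -5.8802e-6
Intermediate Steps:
P = -384 (P = 48*(-8) = -384)
L = -1 (L = 6 - 7 = -1)
D(T, m) = -1 + m (D(T, m) = 1*m - 1 = m - 1 = -1 + m)
V(d) = -384/d
1/(-170037 + V(D(z(-1), 16))) = 1/(-170037 - 384/(-1 + 16)) = 1/(-170037 - 384/15) = 1/(-170037 - 384*1/15) = 1/(-170037 - 128/5) = 1/(-850313/5) = -5/850313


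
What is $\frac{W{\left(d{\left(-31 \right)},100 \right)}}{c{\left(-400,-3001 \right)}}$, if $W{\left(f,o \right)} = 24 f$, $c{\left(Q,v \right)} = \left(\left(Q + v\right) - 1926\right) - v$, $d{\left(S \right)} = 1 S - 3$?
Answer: $\frac{408}{1163} \approx 0.35082$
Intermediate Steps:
$d{\left(S \right)} = -3 + S$ ($d{\left(S \right)} = S - 3 = -3 + S$)
$c{\left(Q,v \right)} = -1926 + Q$ ($c{\left(Q,v \right)} = \left(-1926 + Q + v\right) - v = -1926 + Q$)
$\frac{W{\left(d{\left(-31 \right)},100 \right)}}{c{\left(-400,-3001 \right)}} = \frac{24 \left(-3 - 31\right)}{-1926 - 400} = \frac{24 \left(-34\right)}{-2326} = \left(-816\right) \left(- \frac{1}{2326}\right) = \frac{408}{1163}$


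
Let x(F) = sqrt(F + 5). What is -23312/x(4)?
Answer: -23312/3 ≈ -7770.7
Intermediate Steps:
x(F) = sqrt(5 + F)
-23312/x(4) = -23312/(sqrt(5 + 4)) = -23312/(sqrt(9)) = -23312/3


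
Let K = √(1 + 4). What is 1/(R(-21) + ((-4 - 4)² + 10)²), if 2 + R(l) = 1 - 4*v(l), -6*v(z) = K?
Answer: 9855/53956121 - 6*√5/269780605 ≈ 0.00018260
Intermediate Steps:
K = √5 ≈ 2.2361
v(z) = -√5/6
R(l) = -1 + 2*√5/3 (R(l) = -2 + (1 - (-2)*√5/3) = -2 + (1 + 2*√5/3) = -1 + 2*√5/3)
1/(R(-21) + ((-4 - 4)² + 10)²) = 1/((-1 + 2*√5/3) + ((-4 - 4)² + 10)²) = 1/((-1 + 2*√5/3) + ((-8)² + 10)²) = 1/((-1 + 2*√5/3) + (64 + 10)²) = 1/((-1 + 2*√5/3) + 74²) = 1/((-1 + 2*√5/3) + 5476) = 1/(5475 + 2*√5/3)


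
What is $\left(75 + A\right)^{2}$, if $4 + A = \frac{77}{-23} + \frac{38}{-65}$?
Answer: $\frac{10053270756}{2235025} \approx 4498.1$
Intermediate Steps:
$A = - \frac{11859}{1495}$ ($A = -4 + \left(\frac{77}{-23} + \frac{38}{-65}\right) = -4 + \left(77 \left(- \frac{1}{23}\right) + 38 \left(- \frac{1}{65}\right)\right) = -4 - \frac{5879}{1495} = - \frac{11859}{1495} \approx -7.9324$)
$\left(75 + A\right)^{2} = \left(75 - \frac{11859}{1495}\right)^{2} = \left(\frac{100266}{1495}\right)^{2} = \frac{10053270756}{2235025}$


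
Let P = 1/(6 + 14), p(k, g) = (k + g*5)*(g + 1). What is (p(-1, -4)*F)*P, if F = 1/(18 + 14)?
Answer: 63/640 ≈ 0.098438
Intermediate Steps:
p(k, g) = (1 + g)*(k + 5*g) (p(k, g) = (k + 5*g)*(1 + g) = (1 + g)*(k + 5*g))
P = 1/20 ≈ 0.050000
F = 1/32 ≈ 0.031250
(p(-1, -4)*F)*P = ((-1 + 5*(-4) + 5*(-4)**2 - 4*(-1))*(1/32))*(1/20) = ((-1 - 20 + 5*16 + 4)*(1/32))*(1/20) = ((-1 - 20 + 80 + 4)*(1/32))*(1/20) = (63*(1/32))*(1/20) = (63/32)*(1/20) = 63/640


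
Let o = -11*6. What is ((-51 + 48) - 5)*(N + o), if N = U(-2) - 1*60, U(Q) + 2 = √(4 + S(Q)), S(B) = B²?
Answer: 1024 - 16*√2 ≈ 1001.4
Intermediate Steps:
o = -66
U(Q) = -2 + √(4 + Q²)
N = -62 + 2*√2 (N = (-2 + √(4 + (-2)²)) - 1*60 = (-2 + √(4 + 4)) - 60 = (-2 + √8) - 60 = (-2 + 2*√2) - 60 = -62 + 2*√2 ≈ -59.172)
((-51 + 48) - 5)*(N + o) = ((-51 + 48) - 5)*((-62 + 2*√2) - 66) = (-3 - 5)*(-128 + 2*√2) = -8*(-128 + 2*√2) = 1024 - 16*√2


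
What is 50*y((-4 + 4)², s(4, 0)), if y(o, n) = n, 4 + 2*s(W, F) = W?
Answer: 0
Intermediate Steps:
s(W, F) = -2 + W/2
50*y((-4 + 4)², s(4, 0)) = 50*(-2 + (½)*4) = 50*(-2 + 2) = 50*0 = 0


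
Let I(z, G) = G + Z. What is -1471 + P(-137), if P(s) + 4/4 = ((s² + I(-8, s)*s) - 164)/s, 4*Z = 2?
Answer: -477939/274 ≈ -1744.3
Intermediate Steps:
Z = ½ (Z = (¼)*2 = ½ ≈ 0.50000)
I(z, G) = ½ + G (I(z, G) = G + ½ = ½ + G)
P(s) = -1 + (-164 + s² + s*(½ + s))/s (P(s) = -1 + ((s² + (½ + s)*s) - 164)/s = -1 + ((s² + s*(½ + s)) - 164)/s = -1 + (-164 + s² + s*(½ + s))/s)
-1471 + P(-137) = -1471 + (-½ - 164/(-137) + 2*(-137)) = -1471 + (-½ - 164*(-1/137) - 274) = -1471 + (-½ + 164/137 - 274) = -1471 - 74885/274 = -477939/274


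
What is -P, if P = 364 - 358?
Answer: -6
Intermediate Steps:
P = 6
-P = -1*6 = -6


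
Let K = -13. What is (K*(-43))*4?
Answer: 2236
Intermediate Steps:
(K*(-43))*4 = -13*(-43)*4 = 559*4 = 2236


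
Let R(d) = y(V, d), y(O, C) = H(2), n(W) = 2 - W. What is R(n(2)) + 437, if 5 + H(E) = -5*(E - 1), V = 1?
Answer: 427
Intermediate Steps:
H(E) = -5*E (H(E) = -5 - 5*(E - 1) = -5 - 5*(-1 + E) = -5 + (5 - 5*E) = -5*E)
y(O, C) = -10 (y(O, C) = -5*2 = -10)
R(d) = -10
R(n(2)) + 437 = -10 + 437 = 427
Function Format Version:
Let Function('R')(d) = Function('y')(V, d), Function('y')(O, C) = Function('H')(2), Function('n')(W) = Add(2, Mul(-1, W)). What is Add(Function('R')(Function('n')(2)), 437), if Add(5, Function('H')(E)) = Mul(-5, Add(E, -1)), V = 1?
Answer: 427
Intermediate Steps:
Function('H')(E) = Mul(-5, E) (Function('H')(E) = Add(-5, Mul(-5, Add(E, -1))) = Add(-5, Mul(-5, Add(-1, E))) = Add(-5, Add(5, Mul(-5, E))) = Mul(-5, E))
Function('y')(O, C) = -10 (Function('y')(O, C) = Mul(-5, 2) = -10)
Function('R')(d) = -10
Add(Function('R')(Function('n')(2)), 437) = Add(-10, 437) = 427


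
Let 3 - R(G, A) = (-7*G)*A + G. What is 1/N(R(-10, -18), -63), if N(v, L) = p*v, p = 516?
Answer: 1/656868 ≈ 1.5224e-6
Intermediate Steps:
R(G, A) = 3 - G + 7*A*G (R(G, A) = 3 - ((-7*G)*A + G) = 3 - (-7*A*G + G) = 3 - (G - 7*A*G) = 3 + (-G + 7*A*G) = 3 - G + 7*A*G)
N(v, L) = 516*v
1/N(R(-10, -18), -63) = 1/(516*(3 - 1*(-10) + 7*(-18)*(-10))) = 1/(516*(3 + 10 + 1260)) = 1/(516*1273) = 1/656868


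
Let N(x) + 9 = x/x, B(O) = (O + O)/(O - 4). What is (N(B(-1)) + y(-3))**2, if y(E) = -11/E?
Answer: 169/9 ≈ 18.778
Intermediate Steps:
B(O) = 2*O/(-4 + O) (B(O) = (2*O)/(-4 + O) = 2*O/(-4 + O))
N(x) = -8 (N(x) = -9 + x/x = -9 + 1 = -8)
(N(B(-1)) + y(-3))**2 = (-8 - 11/(-3))**2 = (-8 - 11*(-1/3))**2 = (-8 + 11/3)**2 = (-13/3)**2 = 169/9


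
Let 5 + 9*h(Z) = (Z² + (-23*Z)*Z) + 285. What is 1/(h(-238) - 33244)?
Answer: -1/171676 ≈ -5.8249e-6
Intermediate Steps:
h(Z) = 280/9 - 22*Z²/9 (h(Z) = -5/9 + ((Z² + (-23*Z)*Z) + 285)/9 = -5/9 + ((Z² - 23*Z²) + 285)/9 = -5/9 + (-22*Z² + 285)/9 = -5/9 + (285 - 22*Z²)/9 = -5/9 + (95/3 - 22*Z²/9) = 280/9 - 22*Z²/9)
1/(h(-238) - 33244) = 1/((280/9 - 22/9*(-238)²) - 33244) = 1/((280/9 - 22/9*56644) - 33244) = 1/((280/9 - 1246168/9) - 33244) = 1/(-138432 - 33244) = 1/(-171676) = -1/171676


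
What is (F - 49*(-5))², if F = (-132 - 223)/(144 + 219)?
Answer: 7846416400/131769 ≈ 59547.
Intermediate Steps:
F = -355/363 ≈ -0.97796
(F - 49*(-5))² = (-355/363 - 49*(-5))² = (-355/363 + 245)² = (88580/363)² = 7846416400/131769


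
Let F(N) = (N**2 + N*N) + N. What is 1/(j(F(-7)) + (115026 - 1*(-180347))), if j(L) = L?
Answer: 1/295464 ≈ 3.3845e-6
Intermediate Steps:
F(N) = N + 2*N**2 (F(N) = (N**2 + N**2) + N = 2*N**2 + N = N + 2*N**2)
1/(j(F(-7)) + (115026 - 1*(-180347))) = 1/(-7*(1 + 2*(-7)) + (115026 - 1*(-180347))) = 1/(-7*(1 - 14) + (115026 + 180347)) = 1/(-7*(-13) + 295373) = 1/(91 + 295373) = 1/295464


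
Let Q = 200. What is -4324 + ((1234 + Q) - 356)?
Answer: -3246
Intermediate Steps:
-4324 + ((1234 + Q) - 356) = -4324 + ((1234 + 200) - 356) = -4324 + (1434 - 356) = -4324 + 1078 = -3246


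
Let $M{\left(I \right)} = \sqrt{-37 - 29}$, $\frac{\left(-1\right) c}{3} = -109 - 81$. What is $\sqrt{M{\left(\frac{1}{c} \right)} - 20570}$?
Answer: $\sqrt{-20570 + i \sqrt{66}} \approx 0.028 + 143.42 i$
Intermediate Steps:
$c = 570$ ($c = - 3 \left(-109 - 81\right) = \left(-3\right) \left(-190\right) = 570$)
$M{\left(I \right)} = i \sqrt{66}$ ($M{\left(I \right)} = \sqrt{-66} = i \sqrt{66}$)
$\sqrt{M{\left(\frac{1}{c} \right)} - 20570} = \sqrt{i \sqrt{66} - 20570} = \sqrt{-20570 + i \sqrt{66}}$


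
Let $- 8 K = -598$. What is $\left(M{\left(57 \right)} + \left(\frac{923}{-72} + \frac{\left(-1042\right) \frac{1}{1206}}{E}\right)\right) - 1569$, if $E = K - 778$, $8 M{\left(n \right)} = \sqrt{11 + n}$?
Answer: $- \frac{7155044663}{4523304} + \frac{\sqrt{17}}{4} \approx -1580.8$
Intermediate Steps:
$K = \frac{299}{4}$ ($K = \left(- \frac{1}{8}\right) \left(-598\right) = \frac{299}{4} \approx 74.75$)
$M{\left(n \right)} = \frac{\sqrt{11 + n}}{8}$
$E = - \frac{2813}{4}$ ($E = \frac{299}{4} - 778 = - \frac{2813}{4} \approx -703.25$)
$\left(M{\left(57 \right)} + \left(\frac{923}{-72} + \frac{\left(-1042\right) \frac{1}{1206}}{E}\right)\right) - 1569 = \left(\frac{\sqrt{11 + 57}}{8} + \left(\frac{923}{-72} + \frac{\left(-1042\right) \frac{1}{1206}}{- \frac{2813}{4}}\right)\right) - 1569 = \left(\frac{\sqrt{68}}{8} + \left(923 \left(- \frac{1}{72}\right) + \left(-1042\right) \frac{1}{1206} \left(- \frac{4}{2813}\right)\right)\right) - 1569 = \left(\frac{2 \sqrt{17}}{8} - \frac{57980687}{4523304}\right) - 1569 = \left(\frac{\sqrt{17}}{4} + \left(- \frac{923}{72} + \frac{2084}{1696239}\right)\right) - 1569 = \left(\frac{\sqrt{17}}{4} - \frac{57980687}{4523304}\right) - 1569 = \left(- \frac{57980687}{4523304} + \frac{\sqrt{17}}{4}\right) - 1569 = - \frac{7155044663}{4523304} + \frac{\sqrt{17}}{4}$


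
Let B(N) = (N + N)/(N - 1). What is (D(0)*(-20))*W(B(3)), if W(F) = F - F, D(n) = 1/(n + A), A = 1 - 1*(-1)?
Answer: 0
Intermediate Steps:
B(N) = 2*N/(-1 + N) (B(N) = (2*N)/(-1 + N) = 2*N/(-1 + N))
A = 2 (A = 1 + 1 = 2)
D(n) = 1/(2 + n) (D(n) = 1/(n + 2) = 1/(2 + n))
W(F) = 0
(D(0)*(-20))*W(B(3)) = (-20/(2 + 0))*0 = (-20/2)*0 = ((1/2)*(-20))*0 = -10*0 = 0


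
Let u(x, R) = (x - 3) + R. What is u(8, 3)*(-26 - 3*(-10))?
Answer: 32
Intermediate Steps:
u(x, R) = -3 + R + x (u(x, R) = (-3 + x) + R = -3 + R + x)
u(8, 3)*(-26 - 3*(-10)) = (-3 + 3 + 8)*(-26 - 3*(-10)) = 8*(-26 + 30) = 8*4 = 32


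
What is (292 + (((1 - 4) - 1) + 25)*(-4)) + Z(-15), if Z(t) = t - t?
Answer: 208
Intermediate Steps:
Z(t) = 0
(292 + (((1 - 4) - 1) + 25)*(-4)) + Z(-15) = (292 + (((1 - 4) - 1) + 25)*(-4)) + 0 = (292 + ((-3 - 1) + 25)*(-4)) + 0 = (292 + (-4 + 25)*(-4)) + 0 = (292 + 21*(-4)) + 0 = (292 - 84) + 0 = 208 + 0 = 208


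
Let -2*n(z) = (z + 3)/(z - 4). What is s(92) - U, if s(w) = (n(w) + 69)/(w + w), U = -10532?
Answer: 341080337/32384 ≈ 10532.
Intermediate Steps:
n(z) = -(3 + z)/(2*(-4 + z)) (n(z) = -(z + 3)/(2*(z - 4)) = -(3 + z)/(2*(-4 + z)))
s(w) = (69 + (-3 - w)/(2*(-4 + w)))/(2*w) (s(w) = ((-3 - w)/(2*(-4 + w)) + 69)/(w + w) = (69 + (-3 - w)/(2*(-4 + w)))/((2*w)) = (69 + (-3 - w)/(2*(-4 + w)))*(1/(2*w)) = (69 + (-3 - w)/(2*(-4 + w)))/(2*w))
s(92) - U = (¼)*(-555 + 137*92)/(92*(-4 + 92)) - 1*(-10532) = (¼)*(1/92)*(-555 + 12604)/88 + 10532 = (¼)*(1/92)*(1/88)*12049 + 10532 = 12049/32384 + 10532 = 341080337/32384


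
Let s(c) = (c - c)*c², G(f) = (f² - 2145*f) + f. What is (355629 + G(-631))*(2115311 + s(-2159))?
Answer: 4456228379394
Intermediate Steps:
G(f) = f² - 2144*f
s(c) = 0 (s(c) = 0*c² = 0)
(355629 + G(-631))*(2115311 + s(-2159)) = (355629 - 631*(-2144 - 631))*(2115311 + 0) = (355629 - 631*(-2775))*2115311 = (355629 + 1751025)*2115311 = 2106654*2115311 = 4456228379394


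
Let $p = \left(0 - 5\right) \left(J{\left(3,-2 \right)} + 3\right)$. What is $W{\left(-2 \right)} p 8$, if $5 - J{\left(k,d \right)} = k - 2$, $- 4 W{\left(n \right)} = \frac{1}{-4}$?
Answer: $- \frac{35}{2} \approx -17.5$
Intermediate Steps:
$W{\left(n \right)} = \frac{1}{16}$ ($W{\left(n \right)} = - \frac{1}{4 \left(-4\right)} = \left(- \frac{1}{4}\right) \left(- \frac{1}{4}\right) = \frac{1}{16}$)
$J{\left(k,d \right)} = 7 - k$ ($J{\left(k,d \right)} = 5 - \left(k - 2\right) = 5 - \left(-2 + k\right) = 7 - k$)
$p = -35$ ($p = \left(0 - 5\right) \left(\left(7 - 3\right) + 3\right) = - 5 \left(\left(7 - 3\right) + 3\right) = - 5 \left(4 + 3\right) = \left(-5\right) 7 = -35$)
$W{\left(-2 \right)} p 8 = \frac{1}{16} \left(-35\right) 8 = \left(- \frac{35}{16}\right) 8 = - \frac{35}{2}$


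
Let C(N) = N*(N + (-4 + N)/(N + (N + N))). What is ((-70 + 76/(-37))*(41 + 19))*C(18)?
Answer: -52573520/37 ≈ -1.4209e+6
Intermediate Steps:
C(N) = N*(N + (-4 + N)/(3*N)) (C(N) = N*(N + (-4 + N)/(N + 2*N)) = N*(N + (-4 + N)/((3*N))) = N*(N + (-4 + N)*(1/(3*N))) = N*(N + (-4 + N)/(3*N)))
((-70 + 76/(-37))*(41 + 19))*C(18) = ((-70 + 76/(-37))*(41 + 19))*(-4/3 + 18**2 + (1/3)*18) = ((-70 + 76*(-1/37))*60)*(-4/3 + 324 + 6) = ((-70 - 76/37)*60)*(986/3) = -2666/37*60*(986/3) = -159960/37*986/3 = -52573520/37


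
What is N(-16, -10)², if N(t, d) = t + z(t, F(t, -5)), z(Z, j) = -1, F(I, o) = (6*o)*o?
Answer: 289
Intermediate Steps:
F(I, o) = 6*o²
N(t, d) = -1 + t (N(t, d) = t - 1 = -1 + t)
N(-16, -10)² = (-1 - 16)² = (-17)² = 289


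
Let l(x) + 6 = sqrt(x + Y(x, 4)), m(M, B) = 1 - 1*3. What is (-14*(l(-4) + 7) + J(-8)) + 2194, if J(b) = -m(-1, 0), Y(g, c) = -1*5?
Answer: 2182 - 42*I ≈ 2182.0 - 42.0*I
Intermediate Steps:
Y(g, c) = -5
m(M, B) = -2 (m(M, B) = 1 - 3 = -2)
l(x) = -6 + sqrt(-5 + x) (l(x) = -6 + sqrt(x - 5) = -6 + sqrt(-5 + x))
J(b) = 2 (J(b) = -1*(-2) = 2)
(-14*(l(-4) + 7) + J(-8)) + 2194 = (-14*((-6 + sqrt(-5 - 4)) + 7) + 2) + 2194 = (-14*((-6 + sqrt(-9)) + 7) + 2) + 2194 = (-14*((-6 + 3*I) + 7) + 2) + 2194 = (-14*(1 + 3*I) + 2) + 2194 = ((-14 - 42*I) + 2) + 2194 = (-12 - 42*I) + 2194 = 2182 - 42*I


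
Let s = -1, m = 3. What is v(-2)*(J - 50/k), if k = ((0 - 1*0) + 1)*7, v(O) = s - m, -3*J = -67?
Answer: -1276/21 ≈ -60.762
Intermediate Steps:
J = 67/3 (J = -1/3*(-67) = 67/3 ≈ 22.333)
v(O) = -4 (v(O) = -1 - 1*3 = -1 - 3 = -4)
k = 7 (k = ((0 + 0) + 1)*7 = (0 + 1)*7 = 1*7 = 7)
v(-2)*(J - 50/k) = -4*(67/3 - 50/7) = -4*319/21 = -1276/21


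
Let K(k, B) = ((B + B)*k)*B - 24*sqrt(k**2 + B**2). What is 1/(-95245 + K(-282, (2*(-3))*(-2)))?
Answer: -176461/31092595753 + 144*sqrt(2213)/31092595753 ≈ -5.4575e-6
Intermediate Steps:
K(k, B) = -24*sqrt(B**2 + k**2) + 2*k*B**2 (K(k, B) = ((2*B)*k)*B - 24*sqrt(B**2 + k**2) = (2*B*k)*B - 24*sqrt(B**2 + k**2) = 2*k*B**2 - 24*sqrt(B**2 + k**2) = -24*sqrt(B**2 + k**2) + 2*k*B**2)
1/(-95245 + K(-282, (2*(-3))*(-2))) = 1/(-95245 + (-24*sqrt(((2*(-3))*(-2))**2 + (-282)**2) + 2*(-282)*((2*(-3))*(-2))**2)) = 1/(-95245 + (-24*sqrt((-6*(-2))**2 + 79524) + 2*(-282)*(-6*(-2))**2)) = 1/(-95245 + (-24*sqrt(12**2 + 79524) + 2*(-282)*12**2)) = 1/(-95245 + (-24*sqrt(144 + 79524) + 2*(-282)*144)) = 1/(-95245 + (-144*sqrt(2213) - 81216)) = 1/(-95245 + (-81216 - 144*sqrt(2213))) = 1/(-176461 - 144*sqrt(2213))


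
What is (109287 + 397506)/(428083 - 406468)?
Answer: 168931/7205 ≈ 23.446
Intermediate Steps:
(109287 + 397506)/(428083 - 406468) = 506793/21615 = 506793*(1/21615) = 168931/7205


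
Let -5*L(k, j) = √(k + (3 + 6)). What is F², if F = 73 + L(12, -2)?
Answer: (365 - √21)²/25 ≈ 5196.0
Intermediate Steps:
L(k, j) = -√(9 + k)/5 (L(k, j) = -√(k + (3 + 6))/5 = -√(k + 9)/5 = -√(9 + k)/5)
F = 73 - √21/5 (F = 73 - √(9 + 12)/5 = 73 - √21/5 ≈ 72.083)
F² = (73 - √21/5)²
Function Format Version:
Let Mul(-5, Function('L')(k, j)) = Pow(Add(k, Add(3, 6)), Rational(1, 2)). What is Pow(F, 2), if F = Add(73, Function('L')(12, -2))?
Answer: Mul(Rational(1, 25), Pow(Add(365, Mul(-1, Pow(21, Rational(1, 2)))), 2)) ≈ 5196.0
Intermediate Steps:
Function('L')(k, j) = Mul(Rational(-1, 5), Pow(Add(9, k), Rational(1, 2))) (Function('L')(k, j) = Mul(Rational(-1, 5), Pow(Add(k, Add(3, 6)), Rational(1, 2))) = Mul(Rational(-1, 5), Pow(Add(k, 9), Rational(1, 2))) = Mul(Rational(-1, 5), Pow(Add(9, k), Rational(1, 2))))
F = Add(73, Mul(Rational(-1, 5), Pow(21, Rational(1, 2)))) (F = Add(73, Mul(Rational(-1, 5), Pow(Add(9, 12), Rational(1, 2)))) = Add(73, Mul(Rational(-1, 5), Pow(21, Rational(1, 2)))) ≈ 72.083)
Pow(F, 2) = Pow(Add(73, Mul(Rational(-1, 5), Pow(21, Rational(1, 2)))), 2)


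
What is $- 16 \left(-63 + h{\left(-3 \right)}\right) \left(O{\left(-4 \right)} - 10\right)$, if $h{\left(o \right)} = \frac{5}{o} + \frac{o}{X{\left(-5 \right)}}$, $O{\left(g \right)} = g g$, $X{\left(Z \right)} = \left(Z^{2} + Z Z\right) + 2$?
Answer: $\frac{80776}{13} \approx 6213.5$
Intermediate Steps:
$X{\left(Z \right)} = 2 + 2 Z^{2}$ ($X{\left(Z \right)} = \left(Z^{2} + Z^{2}\right) + 2 = 2 Z^{2} + 2 = 2 + 2 Z^{2}$)
$O{\left(g \right)} = g^{2}$
$h{\left(o \right)} = \frac{5}{o} + \frac{o}{52}$ ($h{\left(o \right)} = \frac{5}{o} + \frac{o}{2 + 2 \left(-5\right)^{2}} = \frac{5}{o} + \frac{o}{2 + 2 \cdot 25} = \frac{5}{o} + \frac{o}{2 + 50} = \frac{5}{o} + \frac{o}{52}$)
$- 16 \left(-63 + h{\left(-3 \right)}\right) \left(O{\left(-4 \right)} - 10\right) = - 16 \left(-63 + \left(\frac{5}{-3} + \frac{1}{52} \left(-3\right)\right)\right) \left(\left(-4\right)^{2} - 10\right) = - 16 \left(-63 + \left(5 \left(- \frac{1}{3}\right) - \frac{3}{52}\right)\right) \left(16 - 10\right) = - 16 \left(-63 - \frac{269}{156}\right) 6 = - 16 \left(\left(- \frac{10097}{156}\right) 6\right) = \left(-16\right) \left(- \frac{10097}{26}\right) = \frac{80776}{13}$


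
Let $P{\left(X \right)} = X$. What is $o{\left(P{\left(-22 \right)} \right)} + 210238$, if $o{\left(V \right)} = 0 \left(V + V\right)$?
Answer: $210238$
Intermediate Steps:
$o{\left(V \right)} = 0$ ($o{\left(V \right)} = 0 \cdot 2 V = 0$)
$o{\left(P{\left(-22 \right)} \right)} + 210238 = 0 + 210238 = 210238$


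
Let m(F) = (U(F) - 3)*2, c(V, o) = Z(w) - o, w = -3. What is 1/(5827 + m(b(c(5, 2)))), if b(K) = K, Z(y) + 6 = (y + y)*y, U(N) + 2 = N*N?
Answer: 1/6017 ≈ 0.00016620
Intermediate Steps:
U(N) = -2 + N**2 (U(N) = -2 + N*N = -2 + N**2)
Z(y) = -6 + 2*y**2 (Z(y) = -6 + (y + y)*y = -6 + (2*y)*y = -6 + 2*y**2)
c(V, o) = 12 - o (c(V, o) = (-6 + 2*(-3)**2) - o = (-6 + 2*9) - o = (-6 + 18) - o = 12 - o)
m(F) = -10 + 2*F**2 (m(F) = ((-2 + F**2) - 3)*2 = (-5 + F**2)*2 = -10 + 2*F**2)
1/(5827 + m(b(c(5, 2)))) = 1/(5827 + (-10 + 2*(12 - 1*2)**2)) = 1/(5827 + (-10 + 2*(12 - 2)**2)) = 1/(5827 + (-10 + 2*10**2)) = 1/(5827 + (-10 + 2*100)) = 1/(5827 + (-10 + 200)) = 1/(5827 + 190) = 1/6017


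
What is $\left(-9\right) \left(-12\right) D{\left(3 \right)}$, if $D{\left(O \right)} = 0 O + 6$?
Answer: $648$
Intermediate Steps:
$D{\left(O \right)} = 6$ ($D{\left(O \right)} = 0 + 6 = 6$)
$\left(-9\right) \left(-12\right) D{\left(3 \right)} = \left(-9\right) \left(-12\right) 6 = 108 \cdot 6 = 648$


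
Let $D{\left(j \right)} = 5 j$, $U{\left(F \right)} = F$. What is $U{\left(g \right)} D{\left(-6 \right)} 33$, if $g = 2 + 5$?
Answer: $-6930$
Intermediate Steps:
$g = 7$
$U{\left(g \right)} D{\left(-6 \right)} 33 = 7 \cdot 5 \left(-6\right) 33 = 7 \left(-30\right) 33 = \left(-210\right) 33 = -6930$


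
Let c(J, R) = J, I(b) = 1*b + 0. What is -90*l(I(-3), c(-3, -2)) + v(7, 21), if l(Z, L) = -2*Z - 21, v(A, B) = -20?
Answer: 1330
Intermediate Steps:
I(b) = b (I(b) = b + 0 = b)
l(Z, L) = -21 - 2*Z
-90*l(I(-3), c(-3, -2)) + v(7, 21) = -90*(-21 - 2*(-3)) - 20 = -90*(-21 + 6) - 20 = -90*(-15) - 20 = 1350 - 20 = 1330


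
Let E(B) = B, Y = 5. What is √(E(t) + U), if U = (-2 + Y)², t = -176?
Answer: I*√167 ≈ 12.923*I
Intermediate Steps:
U = 9 (U = (-2 + 5)² = 3² = 9)
√(E(t) + U) = √(-176 + 9) = √(-167) = I*√167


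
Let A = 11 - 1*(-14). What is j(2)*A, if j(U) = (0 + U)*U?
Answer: 100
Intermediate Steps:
A = 25 (A = 11 + 14 = 25)
j(U) = U² (j(U) = U*U = U²)
j(2)*A = 2²*25 = 4*25 = 100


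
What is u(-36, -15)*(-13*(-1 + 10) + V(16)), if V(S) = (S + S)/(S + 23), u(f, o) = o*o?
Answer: -339825/13 ≈ -26140.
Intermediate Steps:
u(f, o) = o**2
V(S) = 2*S/(23 + S) (V(S) = (2*S)/(23 + S) = 2*S/(23 + S))
u(-36, -15)*(-13*(-1 + 10) + V(16)) = (-15)**2*(-13*(-1 + 10) + 2*16/(23 + 16)) = 225*(-13*9 + 2*16/39) = 225*(-117 + 2*16*(1/39)) = 225*(-117 + 32/39) = 225*(-4531/39) = -339825/13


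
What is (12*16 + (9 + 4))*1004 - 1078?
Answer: 204742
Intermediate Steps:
(12*16 + (9 + 4))*1004 - 1078 = (192 + 13)*1004 - 1078 = 205*1004 - 1078 = 205820 - 1078 = 204742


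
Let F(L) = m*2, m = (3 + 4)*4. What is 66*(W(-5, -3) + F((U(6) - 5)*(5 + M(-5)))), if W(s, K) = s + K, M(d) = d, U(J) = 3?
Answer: 3168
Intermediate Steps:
m = 28 (m = 7*4 = 28)
W(s, K) = K + s
F(L) = 56 (F(L) = 28*2 = 56)
66*(W(-5, -3) + F((U(6) - 5)*(5 + M(-5)))) = 66*((-3 - 5) + 56) = 66*(-8 + 56) = 66*48 = 3168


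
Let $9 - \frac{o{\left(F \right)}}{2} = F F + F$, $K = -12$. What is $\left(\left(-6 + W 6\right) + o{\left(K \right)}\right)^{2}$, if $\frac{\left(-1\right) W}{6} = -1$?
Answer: $46656$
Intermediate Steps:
$W = 6$ ($W = \left(-6\right) \left(-1\right) = 6$)
$o{\left(F \right)} = 18 - 2 F - 2 F^{2}$ ($o{\left(F \right)} = 18 - 2 \left(F F + F\right) = 18 - 2 \left(F^{2} + F\right) = 18 - 2 \left(F + F^{2}\right) = 18 - \left(2 F + 2 F^{2}\right) = 18 - 2 F - 2 F^{2}$)
$\left(\left(-6 + W 6\right) + o{\left(K \right)}\right)^{2} = \left(\left(-6 + 6 \cdot 6\right) - \left(-42 + 288\right)\right)^{2} = \left(\left(-6 + 36\right) + \left(18 + 24 - 288\right)\right)^{2} = \left(30 + \left(18 + 24 - 288\right)\right)^{2} = \left(30 - 246\right)^{2} = \left(-216\right)^{2} = 46656$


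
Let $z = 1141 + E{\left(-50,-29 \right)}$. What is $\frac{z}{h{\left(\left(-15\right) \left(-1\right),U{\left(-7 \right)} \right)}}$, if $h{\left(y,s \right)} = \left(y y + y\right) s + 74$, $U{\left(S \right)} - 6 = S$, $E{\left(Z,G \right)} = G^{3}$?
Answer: $\frac{11624}{83} \approx 140.05$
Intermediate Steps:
$U{\left(S \right)} = 6 + S$
$h{\left(y,s \right)} = 74 + s \left(y + y^{2}\right)$ ($h{\left(y,s \right)} = \left(y^{2} + y\right) s + 74 = \left(y + y^{2}\right) s + 74 = s \left(y + y^{2}\right) + 74 = 74 + s \left(y + y^{2}\right)$)
$z = -23248$ ($z = 1141 + \left(-29\right)^{3} = 1141 - 24389 = -23248$)
$\frac{z}{h{\left(\left(-15\right) \left(-1\right),U{\left(-7 \right)} \right)}} = - \frac{23248}{74 + \left(6 - 7\right) \left(\left(-15\right) \left(-1\right)\right) + \left(6 - 7\right) \left(\left(-15\right) \left(-1\right)\right)^{2}} = - \frac{23248}{74 - 15 - 15^{2}} = - \frac{23248}{74 - 15 - 225} = - \frac{23248}{-166} = \left(-23248\right) \left(- \frac{1}{166}\right) = \frac{11624}{83}$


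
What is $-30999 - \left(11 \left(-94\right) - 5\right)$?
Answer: $-29960$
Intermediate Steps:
$-30999 - \left(11 \left(-94\right) - 5\right) = -30999 - \left(-1034 - 5\right) = -30999 - -1039 = -30999 + 1039 = -29960$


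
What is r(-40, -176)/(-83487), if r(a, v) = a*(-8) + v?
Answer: -48/27829 ≈ -0.0017248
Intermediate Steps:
r(a, v) = v - 8*a (r(a, v) = -8*a + v = v - 8*a)
r(-40, -176)/(-83487) = (-176 - 8*(-40))/(-83487) = (-176 + 320)*(-1/83487) = 144*(-1/83487) = -48/27829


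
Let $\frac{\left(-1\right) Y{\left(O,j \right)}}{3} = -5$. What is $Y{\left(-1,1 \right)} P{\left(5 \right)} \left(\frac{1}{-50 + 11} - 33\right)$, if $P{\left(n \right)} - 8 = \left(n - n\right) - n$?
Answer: $- \frac{19320}{13} \approx -1486.2$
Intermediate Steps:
$Y{\left(O,j \right)} = 15$ ($Y{\left(O,j \right)} = \left(-3\right) \left(-5\right) = 15$)
$P{\left(n \right)} = 8 - n$ ($P{\left(n \right)} = 8 + \left(\left(n - n\right) - n\right) = 8 + \left(0 - n\right) = 8 - n$)
$Y{\left(-1,1 \right)} P{\left(5 \right)} \left(\frac{1}{-50 + 11} - 33\right) = 15 \left(8 - 5\right) \left(\frac{1}{-50 + 11} - 33\right) = 15 \left(8 - 5\right) \left(\frac{1}{-39} - 33\right) = 15 \cdot 3 \left(- \frac{1}{39} - 33\right) = 45 \left(- \frac{1288}{39}\right) = - \frac{19320}{13}$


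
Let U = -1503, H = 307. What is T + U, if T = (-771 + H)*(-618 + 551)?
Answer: 29585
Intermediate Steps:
T = 31088 (T = (-771 + 307)*(-618 + 551) = -464*(-67) = 31088)
T + U = 31088 - 1503 = 29585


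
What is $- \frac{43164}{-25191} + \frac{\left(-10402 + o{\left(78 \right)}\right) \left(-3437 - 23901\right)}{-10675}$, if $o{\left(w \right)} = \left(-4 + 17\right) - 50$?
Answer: $- \frac{798731290918}{29879325} \approx -26732.0$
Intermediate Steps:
$o{\left(w \right)} = -37$ ($o{\left(w \right)} = 13 - 50 = -37$)
$- \frac{43164}{-25191} + \frac{\left(-10402 + o{\left(78 \right)}\right) \left(-3437 - 23901\right)}{-10675} = - \frac{43164}{-25191} + \frac{\left(-10402 - 37\right) \left(-3437 - 23901\right)}{-10675} = \left(-43164\right) \left(- \frac{1}{25191}\right) + \left(-10439\right) \left(-27338\right) \left(- \frac{1}{10675}\right) = \frac{4796}{2799} + 285381382 \left(- \frac{1}{10675}\right) = \frac{4796}{2799} - \frac{285381382}{10675} = - \frac{798731290918}{29879325}$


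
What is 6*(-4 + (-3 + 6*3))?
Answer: 66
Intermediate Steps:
6*(-4 + (-3 + 6*3)) = 6*(-4 + (-3 + 18)) = 6*(-4 + 15) = 6*11 = 66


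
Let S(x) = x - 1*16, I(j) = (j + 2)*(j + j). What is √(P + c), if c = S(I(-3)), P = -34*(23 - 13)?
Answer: 5*I*√14 ≈ 18.708*I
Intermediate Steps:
I(j) = 2*j*(2 + j) (I(j) = (2 + j)*(2*j) = 2*j*(2 + j))
P = -340 (P = -34*10 = -340)
S(x) = -16 + x (S(x) = x - 16 = -16 + x)
c = -10 (c = -16 + 2*(-3)*(2 - 3) = -16 + 2*(-3)*(-1) = -16 + 6 = -10)
√(P + c) = √(-340 - 10) = √(-350) = 5*I*√14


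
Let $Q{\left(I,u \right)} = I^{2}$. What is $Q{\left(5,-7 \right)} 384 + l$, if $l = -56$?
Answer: $9544$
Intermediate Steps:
$Q{\left(5,-7 \right)} 384 + l = 5^{2} \cdot 384 - 56 = 25 \cdot 384 - 56 = 9600 - 56 = 9544$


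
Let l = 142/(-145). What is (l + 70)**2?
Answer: 100160064/21025 ≈ 4763.9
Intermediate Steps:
l = -142/145 (l = 142*(-1/145) = -142/145 ≈ -0.97931)
(l + 70)**2 = (-142/145 + 70)**2 = (10008/145)**2 = 100160064/21025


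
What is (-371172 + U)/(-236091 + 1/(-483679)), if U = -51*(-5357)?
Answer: 9476722647/22838451758 ≈ 0.41495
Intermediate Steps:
U = 273207
(-371172 + U)/(-236091 + 1/(-483679)) = (-371172 + 273207)/(-236091 + 1/(-483679)) = -97965/(-236091 - 1/483679) = -97965/(-114192258790/483679) = -97965*(-483679/114192258790) = 9476722647/22838451758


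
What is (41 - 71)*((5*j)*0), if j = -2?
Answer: 0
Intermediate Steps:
(41 - 71)*((5*j)*0) = (41 - 71)*((5*(-2))*0) = -(-300)*0 = -30*0 = 0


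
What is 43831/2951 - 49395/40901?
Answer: 1646967086/120698851 ≈ 13.645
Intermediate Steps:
43831/2951 - 49395/40901 = 1646967086/120698851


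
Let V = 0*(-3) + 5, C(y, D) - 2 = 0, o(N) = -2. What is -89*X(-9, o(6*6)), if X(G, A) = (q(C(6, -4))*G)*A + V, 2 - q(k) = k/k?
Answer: -2047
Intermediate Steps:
C(y, D) = 2 (C(y, D) = 2 + 0 = 2)
q(k) = 1 (q(k) = 2 - k/k = 2 - 1*1 = 2 - 1 = 1)
V = 5 (V = 0 + 5 = 5)
X(G, A) = 5 + A*G (X(G, A) = (1*G)*A + 5 = G*A + 5 = A*G + 5 = 5 + A*G)
-89*X(-9, o(6*6)) = -89*(5 - 2*(-9)) = -89*(5 + 18) = -89*23 = -2047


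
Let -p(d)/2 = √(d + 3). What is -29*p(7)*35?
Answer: 2030*√10 ≈ 6419.4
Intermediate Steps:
p(d) = -2*√(3 + d) (p(d) = -2*√(d + 3) = -2*√(3 + d))
-29*p(7)*35 = -(-58)*√(3 + 7)*35 = -(-58)*√10*35 = (58*√10)*35 = 2030*√10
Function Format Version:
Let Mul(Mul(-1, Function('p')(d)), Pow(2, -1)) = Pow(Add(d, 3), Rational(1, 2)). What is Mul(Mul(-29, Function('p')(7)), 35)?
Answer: Mul(2030, Pow(10, Rational(1, 2))) ≈ 6419.4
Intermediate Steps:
Function('p')(d) = Mul(-2, Pow(Add(3, d), Rational(1, 2))) (Function('p')(d) = Mul(-2, Pow(Add(d, 3), Rational(1, 2))) = Mul(-2, Pow(Add(3, d), Rational(1, 2))))
Mul(Mul(-29, Function('p')(7)), 35) = Mul(Mul(-29, Mul(-2, Pow(Add(3, 7), Rational(1, 2)))), 35) = Mul(Mul(-29, Mul(-2, Pow(10, Rational(1, 2)))), 35) = Mul(Mul(58, Pow(10, Rational(1, 2))), 35) = Mul(2030, Pow(10, Rational(1, 2)))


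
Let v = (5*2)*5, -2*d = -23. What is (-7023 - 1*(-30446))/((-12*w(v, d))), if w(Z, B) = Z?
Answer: -23423/600 ≈ -39.038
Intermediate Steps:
d = 23/2 (d = -½*(-23) = 23/2 ≈ 11.500)
v = 50 (v = 10*5 = 50)
(-7023 - 1*(-30446))/((-12*w(v, d))) = (-7023 - 1*(-30446))/((-12*50)) = (-7023 + 30446)/(-600) = 23423*(-1/600) = -23423/600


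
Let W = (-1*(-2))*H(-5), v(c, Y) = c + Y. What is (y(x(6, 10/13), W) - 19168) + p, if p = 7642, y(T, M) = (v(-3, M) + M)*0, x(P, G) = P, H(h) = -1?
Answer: -11526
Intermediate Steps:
v(c, Y) = Y + c
W = -2 (W = -1*(-2)*(-1) = 2*(-1) = -2)
y(T, M) = 0 (y(T, M) = ((M - 3) + M)*0 = ((-3 + M) + M)*0 = (-3 + 2*M)*0 = 0)
(y(x(6, 10/13), W) - 19168) + p = (0 - 19168) + 7642 = -19168 + 7642 = -11526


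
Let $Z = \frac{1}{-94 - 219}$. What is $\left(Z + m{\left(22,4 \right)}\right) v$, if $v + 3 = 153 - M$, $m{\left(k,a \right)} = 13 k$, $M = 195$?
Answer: $- \frac{4028265}{313} \approx -12870.0$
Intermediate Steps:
$Z = - \frac{1}{313}$ ($Z = \frac{1}{-313} = - \frac{1}{313} \approx -0.0031949$)
$v = -45$ ($v = -3 + \left(153 - 195\right) = -3 - 42 = -45$)
$\left(Z + m{\left(22,4 \right)}\right) v = \left(- \frac{1}{313} + 13 \cdot 22\right) \left(-45\right) = \left(- \frac{1}{313} + 286\right) \left(-45\right) = \frac{89517}{313} \left(-45\right) = - \frac{4028265}{313}$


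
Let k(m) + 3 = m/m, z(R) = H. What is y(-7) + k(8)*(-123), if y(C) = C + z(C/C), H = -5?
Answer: 234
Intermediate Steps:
z(R) = -5
y(C) = -5 + C (y(C) = C - 5 = -5 + C)
k(m) = -2 (k(m) = -3 + m/m = -3 + 1 = -2)
y(-7) + k(8)*(-123) = (-5 - 7) - 2*(-123) = -12 + 246 = 234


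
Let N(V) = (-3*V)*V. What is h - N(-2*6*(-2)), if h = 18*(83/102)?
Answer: 29625/17 ≈ 1742.6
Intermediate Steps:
N(V) = -3*V²
h = 249/17 (h = 18*(83*(1/102)) = 18*(83/102) = 249/17 ≈ 14.647)
h - N(-2*6*(-2)) = 249/17 - (-3)*(-2*6*(-2))² = 249/17 - (-3)*(-12*(-2))² = 249/17 - (-3)*24² = 249/17 - (-3)*576 = 249/17 - 1*(-1728) = 249/17 + 1728 = 29625/17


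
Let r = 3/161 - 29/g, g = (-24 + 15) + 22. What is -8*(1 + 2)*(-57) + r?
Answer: 2858594/2093 ≈ 1365.8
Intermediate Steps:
g = 13 (g = -9 + 22 = 13)
r = -4630/2093 (r = 3/161 - 29/13 = -4630/2093 ≈ -2.2121)
-8*(1 + 2)*(-57) + r = -8*(1 + 2)*(-57) - 4630/2093 = -8*3*(-57) - 4630/2093 = -24*(-57) - 4630/2093 = 1368 - 4630/2093 = 2858594/2093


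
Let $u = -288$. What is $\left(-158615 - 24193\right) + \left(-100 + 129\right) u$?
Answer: $-191160$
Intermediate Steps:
$\left(-158615 - 24193\right) + \left(-100 + 129\right) u = \left(-158615 - 24193\right) + \left(-100 + 129\right) \left(-288\right) = -182808 + 29 \left(-288\right) = -182808 - 8352 = -191160$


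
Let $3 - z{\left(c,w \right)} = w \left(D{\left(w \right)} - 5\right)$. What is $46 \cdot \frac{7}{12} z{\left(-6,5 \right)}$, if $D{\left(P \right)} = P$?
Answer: $\frac{161}{2} \approx 80.5$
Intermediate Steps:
$z{\left(c,w \right)} = 3 - w \left(-5 + w\right)$ ($z{\left(c,w \right)} = 3 - w \left(w - 5\right) = 3 - w \left(-5 + w\right)$)
$46 \cdot \frac{7}{12} z{\left(-6,5 \right)} = 46 \cdot \frac{7}{12} \left(3 - 5^{2} + 5 \cdot 5\right) = 46 \cdot 7 \cdot \frac{1}{12} \left(3 - 25 + 25\right) = 46 \cdot \frac{7}{12} \left(3 - 25 + 25\right) = \frac{161}{6} \cdot 3 = \frac{161}{2}$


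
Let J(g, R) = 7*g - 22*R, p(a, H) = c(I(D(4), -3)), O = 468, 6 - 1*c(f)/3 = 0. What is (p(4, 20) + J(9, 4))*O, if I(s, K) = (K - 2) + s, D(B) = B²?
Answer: -3276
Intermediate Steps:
I(s, K) = -2 + K + s (I(s, K) = (-2 + K) + s = -2 + K + s)
c(f) = 18 (c(f) = 18 - 3*0 = 18 + 0 = 18)
p(a, H) = 18
J(g, R) = -22*R + 7*g
(p(4, 20) + J(9, 4))*O = (18 + (-22*4 + 7*9))*468 = (18 + (-88 + 63))*468 = (18 - 25)*468 = -7*468 = -3276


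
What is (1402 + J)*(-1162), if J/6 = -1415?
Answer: 8236256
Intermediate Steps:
J = -8490 (J = 6*(-1415) = -8490)
(1402 + J)*(-1162) = (1402 - 8490)*(-1162) = -7088*(-1162) = 8236256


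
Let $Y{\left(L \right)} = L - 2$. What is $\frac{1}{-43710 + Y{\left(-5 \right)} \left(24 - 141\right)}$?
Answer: $- \frac{1}{42891} \approx -2.3315 \cdot 10^{-5}$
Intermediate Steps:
$Y{\left(L \right)} = -2 + L$
$\frac{1}{-43710 + Y{\left(-5 \right)} \left(24 - 141\right)} = \frac{1}{-43710 + \left(-2 - 5\right) \left(24 - 141\right)} = \frac{1}{-43710 - -819} = \frac{1}{-43710 + 819} = \frac{1}{-42891} = - \frac{1}{42891}$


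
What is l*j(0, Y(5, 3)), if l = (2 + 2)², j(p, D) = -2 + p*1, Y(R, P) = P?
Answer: -32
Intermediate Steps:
j(p, D) = -2 + p
l = 16 (l = 4² = 16)
l*j(0, Y(5, 3)) = 16*(-2 + 0) = 16*(-2) = -32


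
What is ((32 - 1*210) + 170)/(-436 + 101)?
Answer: 8/335 ≈ 0.023881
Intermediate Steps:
((32 - 1*210) + 170)/(-436 + 101) = ((32 - 210) + 170)/(-335) = (-178 + 170)*(-1/335) = -8*(-1/335) = 8/335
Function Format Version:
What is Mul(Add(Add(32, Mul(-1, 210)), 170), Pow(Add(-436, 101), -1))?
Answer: Rational(8, 335) ≈ 0.023881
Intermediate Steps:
Mul(Add(Add(32, Mul(-1, 210)), 170), Pow(Add(-436, 101), -1)) = Mul(Add(Add(32, -210), 170), Pow(-335, -1)) = Mul(Add(-178, 170), Rational(-1, 335)) = Mul(-8, Rational(-1, 335)) = Rational(8, 335)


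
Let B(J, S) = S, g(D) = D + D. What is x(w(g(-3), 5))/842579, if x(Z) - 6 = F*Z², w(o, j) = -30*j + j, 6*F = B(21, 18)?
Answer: 63081/842579 ≈ 0.074867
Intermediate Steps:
g(D) = 2*D
F = 3 (F = (⅙)*18 = 3)
w(o, j) = -29*j
x(Z) = 6 + 3*Z²
x(w(g(-3), 5))/842579 = (6 + 3*(-29*5)²)/842579 = (6 + 3*(-145)²)*(1/842579) = (6 + 3*21025)*(1/842579) = (6 + 63075)*(1/842579) = 63081*(1/842579) = 63081/842579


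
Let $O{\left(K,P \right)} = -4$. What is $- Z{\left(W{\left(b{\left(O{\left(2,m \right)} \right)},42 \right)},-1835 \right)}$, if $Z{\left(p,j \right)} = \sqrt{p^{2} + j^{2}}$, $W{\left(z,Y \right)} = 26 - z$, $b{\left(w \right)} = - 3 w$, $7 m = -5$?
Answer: $- \sqrt{3367421} \approx -1835.1$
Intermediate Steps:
$m = - \frac{5}{7}$ ($m = \frac{1}{7} \left(-5\right) = - \frac{5}{7} \approx -0.71429$)
$Z{\left(p,j \right)} = \sqrt{j^{2} + p^{2}}$
$- Z{\left(W{\left(b{\left(O{\left(2,m \right)} \right)},42 \right)},-1835 \right)} = - \sqrt{\left(-1835\right)^{2} + \left(26 - \left(-3\right) \left(-4\right)\right)^{2}} = - \sqrt{3367225 + \left(26 - 12\right)^{2}} = - \sqrt{3367225 + 14^{2}} = - \sqrt{3367225 + 196} = - \sqrt{3367421}$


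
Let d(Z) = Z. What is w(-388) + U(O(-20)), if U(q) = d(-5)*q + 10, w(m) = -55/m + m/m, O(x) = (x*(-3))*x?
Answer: 2332323/388 ≈ 6011.1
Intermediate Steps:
O(x) = -3*x² (O(x) = (-3*x)*x = -3*x²)
w(m) = 1 - 55/m (w(m) = -55/m + 1 = 1 - 55/m)
U(q) = 10 - 5*q (U(q) = -5*q + 10 = 10 - 5*q)
w(-388) + U(O(-20)) = (-55 - 388)/(-388) + (10 - (-15)*(-20)²) = -1/388*(-443) + (10 - (-15)*400) = 443/388 + (10 - 5*(-1200)) = 443/388 + (10 + 6000) = 443/388 + 6010 = 2332323/388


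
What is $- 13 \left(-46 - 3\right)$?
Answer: $637$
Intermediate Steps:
$- 13 \left(-46 - 3\right) = \left(-13\right) \left(-49\right) = 637$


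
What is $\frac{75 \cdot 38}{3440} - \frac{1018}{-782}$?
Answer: $\frac{286531}{134504} \approx 2.1303$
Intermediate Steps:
$\frac{75 \cdot 38}{3440} - \frac{1018}{-782} = 2850 \cdot \frac{1}{3440} - - \frac{509}{391} = \frac{285}{344} + \frac{509}{391} = \frac{286531}{134504}$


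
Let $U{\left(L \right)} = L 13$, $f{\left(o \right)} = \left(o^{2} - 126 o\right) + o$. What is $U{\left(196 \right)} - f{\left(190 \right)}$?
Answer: $-9802$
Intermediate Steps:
$f{\left(o \right)} = o^{2} - 125 o$
$U{\left(L \right)} = 13 L$
$U{\left(196 \right)} - f{\left(190 \right)} = 13 \cdot 196 - 190 \left(-125 + 190\right) = 2548 - 190 \cdot 65 = 2548 - 12350 = -9802$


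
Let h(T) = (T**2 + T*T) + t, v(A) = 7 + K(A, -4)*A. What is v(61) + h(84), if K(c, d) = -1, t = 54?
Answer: 14112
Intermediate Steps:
v(A) = 7 - A
h(T) = 54 + 2*T**2 (h(T) = (T**2 + T*T) + 54 = (T**2 + T**2) + 54 = 2*T**2 + 54 = 54 + 2*T**2)
v(61) + h(84) = (7 - 1*61) + (54 + 2*84**2) = (7 - 61) + (54 + 2*7056) = -54 + (54 + 14112) = -54 + 14166 = 14112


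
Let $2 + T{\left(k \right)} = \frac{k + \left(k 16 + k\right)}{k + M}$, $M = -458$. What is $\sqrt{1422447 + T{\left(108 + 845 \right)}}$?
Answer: $\frac{\sqrt{4303000955}}{55} \approx 1192.7$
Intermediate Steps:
$T{\left(k \right)} = -2 + \frac{18 k}{-458 + k}$ ($T{\left(k \right)} = -2 + \frac{k + \left(k 16 + k\right)}{k - 458} = -2 + \frac{k + \left(16 k + k\right)}{-458 + k} = -2 + \frac{k + 17 k}{-458 + k} = -2 + \frac{18 k}{-458 + k}$)
$\sqrt{1422447 + T{\left(108 + 845 \right)}} = \sqrt{1422447 + \frac{4 \left(229 + 4 \left(108 + 845\right)\right)}{-458 + \left(108 + 845\right)}} = \sqrt{1422447 + \frac{4 \left(229 + 4 \cdot 953\right)}{-458 + 953}} = \sqrt{1422447 + \frac{4 \left(229 + 3812\right)}{495}} = \sqrt{1422447 + 4 \cdot \frac{1}{495} \cdot 4041} = \sqrt{1422447 + \frac{1796}{55}} = \sqrt{\frac{78236381}{55}} = \frac{\sqrt{4303000955}}{55}$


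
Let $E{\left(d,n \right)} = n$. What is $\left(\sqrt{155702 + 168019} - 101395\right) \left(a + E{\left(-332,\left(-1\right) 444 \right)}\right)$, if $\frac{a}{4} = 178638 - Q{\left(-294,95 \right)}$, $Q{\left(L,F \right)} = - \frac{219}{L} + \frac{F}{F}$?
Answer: $- \frac{506843910750}{7} + \frac{104972850 \sqrt{35969}}{49} \approx -7.2 \cdot 10^{10}$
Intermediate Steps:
$Q{\left(L,F \right)} = 1 - \frac{219}{L}$ ($Q{\left(L,F \right)} = - \frac{219}{L} + 1 = 1 - \frac{219}{L}$)
$a = \frac{35012706}{49}$ ($a = 4 \left(178638 - \frac{-219 - 294}{-294}\right) = 4 \left(178638 - \left(- \frac{1}{294}\right) \left(-513\right)\right) = 4 \left(178638 - \frac{171}{98}\right) = 4 \cdot \frac{17506353}{98} = \frac{35012706}{49} \approx 7.1455 \cdot 10^{5}$)
$\left(\sqrt{155702 + 168019} - 101395\right) \left(a + E{\left(-332,\left(-1\right) 444 \right)}\right) = \left(\sqrt{155702 + 168019} - 101395\right) \left(\frac{35012706}{49} - 444\right) = \left(\sqrt{323721} - 101395\right) \left(\frac{35012706}{49} - 444\right) = \left(3 \sqrt{35969} - 101395\right) \frac{34990950}{49} = \left(-101395 + 3 \sqrt{35969}\right) \frac{34990950}{49} = - \frac{506843910750}{7} + \frac{104972850 \sqrt{35969}}{49}$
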